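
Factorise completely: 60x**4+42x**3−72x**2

6x**2(2x+3)(5x−4)

Pull out the common factor 6x**2, then factor the remaining trinomial.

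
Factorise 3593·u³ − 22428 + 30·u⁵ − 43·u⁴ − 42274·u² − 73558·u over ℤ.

By the rational root theorem, u = −2/5 is a root, so (5·u + 2) divides it; the quotient is 6·u⁴ − 11·u³ + 723·u² − 8744·u − 11214.
Continuing, u = −7/6 is a root, so (6·u + 7) is a factor; dividing leaves u³ − 3·u² + 124·u − 1602.
Then u = 9 is a root, giving the factor (u − 9) and quotient u² + 6·u + 178.
The quadratic u² + 6·u + 178 has discriminant −676 < 0 and is irreducible over ℤ.

(5·u + 2)·(6·u + 7)·(u − 9)·(u² + 6·u + 178)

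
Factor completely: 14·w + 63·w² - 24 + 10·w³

Testing divisors of the constant over divisors of the leading coefficient, w = 1/2 is a root, so (2·w - 1) divides it; the quotient is 5·w² + 34·w + 24.
The remaining quadratic factors as (w + 6)(5·w + 4).

(2·w - 1)·(5·w + 4)·(w + 6)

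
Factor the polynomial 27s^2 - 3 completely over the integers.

3(3s + 1)(3s - 1)

Pull out the common factor 3; 9s^2 - 1 is a difference of squares.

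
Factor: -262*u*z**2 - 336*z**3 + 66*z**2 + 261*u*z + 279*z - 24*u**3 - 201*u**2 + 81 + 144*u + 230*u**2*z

-(3*u - 7*z - 3)*(8*u + 6*z + 3)*(u - 8*z + 9)

Group: 3*u*(-8*u**2 + 58*u*z - 75*u + 48*z**2 - 30*z - 27) + (-7*z - 3)*(-8*u**2 + 58*u*z - 75*u + 48*z**2 - 30*z - 27); both groups contain (-8*u**2 + 58*u*z - 75*u + 48*z**2 - 30*z - 27), so (3*u - 7*z - 3) is a factor with cofactor -8*u**2 + 58*u*z - 75*u + 48*z**2 - 30*z - 27.
The cofactor groups again: -8*u**2 + 58*u*z - 75*u + 48*z**2 - 30*z - 27 = -8*u*(u - 8*z + 9) + (-6*z - 3)*(u - 8*z + 9); both groups contain (u - 8*z + 9), giving -(8*u + 6*z + 3)*(u - 8*z + 9).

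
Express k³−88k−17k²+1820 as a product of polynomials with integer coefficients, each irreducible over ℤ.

(k+10)(k−13)(k−14)

Among the possible rational roots, k = 13 is a root, so (k−13) is a factor; dividing leaves k²−4k−140.
The remaining quadratic factors as (k−14)(k+10).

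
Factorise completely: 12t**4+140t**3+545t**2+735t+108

(2t+9)(6t+1)(t+3)(t+4)

Trying the rational-root candidates, t = -1/6 is a root, so (6t+1) divides it; the quotient is 2t**3+23t**2+87t+108.
Next, t = -4 is a root, giving the factor (t+4) and quotient 2t**2+15t+27.
The remaining quadratic factors as (t+3)(2t+9).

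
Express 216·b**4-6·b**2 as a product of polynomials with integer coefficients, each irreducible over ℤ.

6·b**2·(6·b+1)·(6·b-1)

Pull out the common factor 6·b**2; 36·b**2-1 is a difference of squares.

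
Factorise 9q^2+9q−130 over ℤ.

(3q+13)(3q−10)

Need a pair with product 9·(−130) = −1170 and sum 9: that's 39 and −30.
Split the middle term: 9q^2+39q − 30q−130 = 3q(3q+13) − 10(3q+13).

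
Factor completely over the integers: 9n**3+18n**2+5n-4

(3n+4)(3n-1)(n+1)

Among the possible rational roots, n = -1 is a root, giving the factor (n+1) and quotient 9n**2+9n-4.
The remaining quadratic factors as (3n+4)(3n-1).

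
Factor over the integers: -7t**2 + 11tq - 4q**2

Group: -t(7t - 4q) + q(7t - 4q); both groups contain (7t - 4q).

-(7t - 4q)(t - q)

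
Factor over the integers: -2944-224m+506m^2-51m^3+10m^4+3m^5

Trying the rational-root candidates, m = -2 is a root, so (m+2) is a factor; dividing leaves 3m^4+4m^3-59m^2+624m-1472.
Then m = -8 is a root, giving the factor (m+8) and quotient 3m^3-20m^2+101m-184.
Continuing, m = 8/3 is a root, so (3m-8) divides it; the quotient is m^2-4m+23.
The quadratic m^2-4m+23 has discriminant -76 < 0 and is irreducible over ℤ.

(3m-8)(m+2)(m+8)(m^2-4m+23)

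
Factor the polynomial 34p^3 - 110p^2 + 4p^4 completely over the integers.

Pull out the common factor 2p^2, then factor the remaining trinomial.

2p^2(2p - 5)(p + 11)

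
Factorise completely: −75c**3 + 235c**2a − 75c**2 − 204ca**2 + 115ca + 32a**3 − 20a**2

Group: 3c(−25c**2 + 45ca − 25c − 8a**2 + 5a) − 4a(−25c**2 + 45ca − 25c − 8a**2 + 5a); both groups contain (−25c**2 + 45ca − 25c − 8a**2 + 5a), so (3c − 4a) is a factor with cofactor −25c**2 + 45ca − 25c − 8a**2 + 5a.
The cofactor groups again: −25c**2 + 45ca − 25c − 8a**2 + 5a = −5c(5c − 8a + 5) + a(5c − 8a + 5); both groups contain (5c − 8a + 5), giving −(5c − a)(5c − 8a + 5).

−(3c − 4a)(5c − 8a + 5)(5c − a)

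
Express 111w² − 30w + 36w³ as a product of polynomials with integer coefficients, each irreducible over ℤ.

3w(3w + 10)(4w − 1)

Pull out the common factor 3w, then factor the remaining trinomial.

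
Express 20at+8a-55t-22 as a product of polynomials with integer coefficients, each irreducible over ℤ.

(4a-11)(5t+2)

Group as (20at+8a) + (-55t-22) = 4a(5t+2) - 11(5t+2).
Both groups share the factor (5t+2).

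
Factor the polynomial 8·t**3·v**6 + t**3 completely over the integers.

Every term has a factor of t**3; factoring it out leaves 8·v**6 + 1.
Recognize a sum of cubes with the parts 2·v**2 and 1.

t**3·(2·v**2 + 1)·(4·v**4 - 2·v**2 + 1)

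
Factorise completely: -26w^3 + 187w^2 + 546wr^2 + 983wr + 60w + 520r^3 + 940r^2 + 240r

Group: w(-26w^2 + 104wr + 187w + 130r^2 + 235r + 60) + 4r(-26w^2 + 104wr + 187w + 130r^2 + 235r + 60); both groups contain (-26w^2 + 104wr + 187w + 130r^2 + 235r + 60), so (w + 4r) is a factor with cofactor -26w^2 + 104wr + 187w + 130r^2 + 235r + 60.
The cofactor groups again: -26w^2 + 104wr + 187w + 130r^2 + 235r + 60 = -13w(2w - 10r - 15) + (-13r - 4)(2w - 10r - 15); both groups contain (2w - 10r - 15), giving -(13w + 13r + 4)(2w - 10r - 15).

-(2w - 10r - 15)(13w + 13r + 4)(w + 4r)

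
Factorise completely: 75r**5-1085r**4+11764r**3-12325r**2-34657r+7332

(3r+4)(5r-1)(5r-13)(r**2-13r+141)

Trying the rational-root candidates, r = 1/5 is a root, so (5r-1) divides it; the quotient is 15r**4-214r**3+2310r**2-2003r-7332.
Then r = -4/3 is a root, giving the factor (3r+4) and quotient 5r**3-78r**2+874r-1833.
Then r = 13/5 is a root, so (5r-13) divides it; the quotient is r**2-13r+141.
The quadratic r**2-13r+141 has discriminant -395 < 0 and is irreducible over ℤ.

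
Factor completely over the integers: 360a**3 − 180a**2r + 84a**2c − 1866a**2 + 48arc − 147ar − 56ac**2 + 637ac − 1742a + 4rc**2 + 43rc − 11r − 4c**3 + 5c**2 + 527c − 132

(12a − 4c + 1)(15a + c + 11)(2a − r + c − 12)

Group: 15a(24a**2 − 12ar + 4ac − 142a + 4rc − r − 4c**2 + 49c − 12) + (c + 11)(24a**2 − 12ar + 4ac − 142a + 4rc − r − 4c**2 + 49c − 12); both groups contain (24a**2 − 12ar + 4ac − 142a + 4rc − r − 4c**2 + 49c − 12), so (15a + c + 11) is a factor with cofactor 24a**2 − 12ar + 4ac − 142a + 4rc − r − 4c**2 + 49c − 12.
The cofactor groups again: 24a**2 − 12ar + 4ac − 142a + 4rc − r − 4c**2 + 49c − 12 = 2a(12a − 4c + 1) + (−r + c − 12)(12a − 4c + 1); both groups contain (12a − 4c + 1), giving (2a − r + c − 12)(12a − 4c + 1).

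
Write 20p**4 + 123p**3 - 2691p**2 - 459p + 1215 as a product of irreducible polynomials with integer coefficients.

By the rational root theorem, p = 3/5 is a root, so (5p - 3) is a factor; dividing leaves 4p**3 + 27p**2 - 522p - 405.
Next, p = -3/4 is a root, giving the factor (4p + 3) and quotient p**2 + 6p - 135.
The remaining quadratic factors as (p + 15)(p - 9).

(4p + 3)(5p - 3)(p + 15)(p - 9)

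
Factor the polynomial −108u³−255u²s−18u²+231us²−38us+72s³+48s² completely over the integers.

Group: 12u(−9u²−19us+24s²) + (3s+2)(−9u²−19us+24s²); both groups contain (−9u²−19us+24s²), so (12u+3s+2) is a factor with cofactor −9u²−19us+24s².
The cofactor groups again: −9u²−19us+24s² = −u(9u−8s) − 3s(9u−8s); both groups contain (9u−8s), giving −(u+3s)(9u−8s).

−(9u−8s)(12u+3s+2)(u+3s)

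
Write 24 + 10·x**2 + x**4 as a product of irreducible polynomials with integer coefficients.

Substitute u = x**2 to get a quadratic in u, then factor.
x**2 + 4 is irreducible over ℤ (sum of squares).
x**2 + 6 is irreducible over ℤ (always positive, so no real roots).

(x**2 + 4)·(x**2 + 6)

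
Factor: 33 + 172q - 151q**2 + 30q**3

(5q - 11)(6q + 1)(q - 3)

Trying the rational-root candidates, q = -1/6 is a root, so (6q + 1) is a factor; dividing leaves 5q**2 - 26q + 33.
The remaining quadratic factors as (q - 3)(5q - 11).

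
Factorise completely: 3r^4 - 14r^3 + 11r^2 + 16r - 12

Among the possible rational roots, r = -1 is a root, so (r + 1) divides it; the quotient is 3r^3 - 17r^2 + 28r - 12.
Then r = 3 is a root, giving the factor (r - 3) and quotient 3r^2 - 8r + 4.
The remaining quadratic factors as (3r - 2)(r - 2).

(3r - 2)(r + 1)(r - 2)(r - 3)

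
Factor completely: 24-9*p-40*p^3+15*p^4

(3*p-8)*(5*p^3-3)

Group as (15*p^4-9*p) + (-40*p^3+24) = 3*p*(5*p^3-3) - 8*(5*p^3-3).
Both groups share the factor (5*p^3-3).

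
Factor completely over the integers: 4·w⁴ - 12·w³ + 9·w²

w²·(2·w - 3)²

Factor out w² first: what remains is 4·w² - 12·w + 9.
Recognize a perfect-square trinomial with the parts 2·w and 3.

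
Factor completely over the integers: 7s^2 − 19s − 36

Need a pair with product 7·(−36) = −252 and sum −19: that's −28 and 9.
Split the middle term: 7s^2 − 28s + 9s − 36 = 7s(s − 4) + 9(s − 4).

(7s + 9)(s − 4)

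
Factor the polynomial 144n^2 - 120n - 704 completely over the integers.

Pull out the common factor 8, then factor the remaining trinomial.

8(3n - 8)(6n + 11)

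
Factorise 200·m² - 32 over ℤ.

8·(5·m + 2)·(5·m - 2)

Factor out 8, leaving 25·m² - 4, which is a difference of two squares.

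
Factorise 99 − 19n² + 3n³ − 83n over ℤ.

By the rational root theorem, n = −11/3 is a root, so (3n + 11) divides it; the quotient is n² − 10n + 9.
The remaining quadratic factors as (n − 9)(n − 1).

(3n + 11)(n − 1)(n − 9)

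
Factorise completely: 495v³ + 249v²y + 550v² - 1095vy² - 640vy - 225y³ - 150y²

(11v - 15y)(5v + y)(9v + 15y + 10)

Group: 11v(45v² + 84vy + 50v + 15y² + 10y) - 15y(45v² + 84vy + 50v + 15y² + 10y); both groups contain (45v² + 84vy + 50v + 15y² + 10y), so (11v - 15y) is a factor with cofactor 45v² + 84vy + 50v + 15y² + 10y.
The cofactor groups again: 45v² + 84vy + 50v + 15y² + 10y = 9v(5v + y) + (15y + 10)(5v + y); both groups contain (5v + y), giving (9v + 15y + 10)(5v + y).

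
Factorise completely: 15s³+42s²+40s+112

(5s+14)(3s²+8)

Group as (15s³+40s) + (42s²+112) = 5s(3s²+8) + 14(3s²+8).
Both groups share the factor (3s²+8).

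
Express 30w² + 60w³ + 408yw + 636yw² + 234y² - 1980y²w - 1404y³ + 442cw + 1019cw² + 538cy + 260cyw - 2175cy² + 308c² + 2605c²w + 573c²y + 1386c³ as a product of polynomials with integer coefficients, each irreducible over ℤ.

Group: 14c(99c² - 51cy + 179cw + 22c - 108y² - 144yw + 18y + 60w² + 30w) + (13y + w)(99c² - 51cy + 179cw + 22c - 108y² - 144yw + 18y + 60w² + 30w); both groups contain (99c² - 51cy + 179cw + 22c - 108y² - 144yw + 18y + 60w² + 30w), so (14c + 13y + w) is a factor with cofactor 99c² - 51cy + 179cw + 22c - 108y² - 144yw + 18y + 60w² + 30w.
The cofactor groups again: 99c² - 51cy + 179cw + 22c - 108y² - 144yw + 18y + 60w² + 30w = 11c(9c - 12y + 4w + 2) + (9y + 15w)(9c - 12y + 4w + 2); both groups contain (9c - 12y + 4w + 2), giving (11c + 9y + 15w)(9c - 12y + 4w + 2).

(11c + 9y + 15w)(14c + 13y + w)(9c - 12y + 4w + 2)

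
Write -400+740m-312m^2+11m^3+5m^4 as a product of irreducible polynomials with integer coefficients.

(5m-4)(m+10)(m-2)(m-5)

Among the possible rational roots, m = 5 is a root, giving the factor (m-5) and quotient 5m^3+36m^2-132m+80.
Next, m = 4/5 is a root, so (5m-4) divides it; the quotient is m^2+8m-20.
The remaining quadratic factors as (m+10)(m-2).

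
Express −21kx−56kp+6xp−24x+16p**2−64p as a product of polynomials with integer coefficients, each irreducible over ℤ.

−(7k−2p+8)(3x+8p)

Group: −3x(7k−2p+8) − 8p(7k−2p+8); both groups contain (7k−2p+8).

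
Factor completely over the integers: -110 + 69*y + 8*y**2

(8*y - 11)*(y + 10)

Need a pair with product 8·(-110) = -880 and sum 69: that's 80 and -11.
Split the middle term: 8*y**2 + 80*y - 11*y - 110 = 8*y*(y + 10) - 11*(y + 10).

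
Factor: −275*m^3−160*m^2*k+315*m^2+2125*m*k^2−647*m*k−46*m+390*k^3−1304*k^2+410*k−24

Group: 5*m*(−55*m^2+133*m*k+19*m+26*k^2−80*k+6) + (15*k−4)*(−55*m^2+133*m*k+19*m+26*k^2−80*k+6); both groups contain (−55*m^2+133*m*k+19*m+26*k^2−80*k+6), so (5*m+15*k−4) is a factor with cofactor −55*m^2+133*m*k+19*m+26*k^2−80*k+6.
The cofactor groups again: −55*m^2+133*m*k+19*m+26*k^2−80*k+6 = −5*m*(11*m+2*k−6) + (13*k−1)*(11*m+2*k−6); both groups contain (11*m+2*k−6), giving −(5*m−13*k+1)*(11*m+2*k−6).

−(5*m−13*k+1)*(5*m+15*k−4)*(11*m+2*k−6)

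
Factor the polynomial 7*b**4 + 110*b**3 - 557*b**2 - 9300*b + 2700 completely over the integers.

By the rational root theorem, b = -10 is a root, so (b + 10) is a factor; dividing leaves 7*b**3 + 40*b**2 - 957*b + 270.
Continuing, b = 9 is a root, so (b - 9) divides it; the quotient is 7*b**2 + 103*b - 30.
The remaining quadratic factors as (7*b - 2)(b + 15).

(7*b - 2)*(b + 10)*(b + 15)*(b - 9)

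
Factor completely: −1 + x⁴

(x + 1)(x − 1)(x² + 1)

(x)⁴ − (1)⁴ = ((x)² − (1)²)((x)² + (1)²); the first factor splits again, the second (x² + 1) is irreducible.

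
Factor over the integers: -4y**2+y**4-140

Substitute u = y**2 to get a quadratic in u, then factor.
y**2+10 is irreducible over ℤ (always positive, so no real roots).
y**2-14 is irreducible over ℤ (14 is not a perfect square).

(y**2+10)(y**2-14)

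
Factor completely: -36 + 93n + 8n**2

Need a pair with product 8·(-36) = -288 and sum 93: that's -3 and 96.
Split the middle term: 8n**2 - 3n + 96n - 36 = n(8n - 3) + 12(8n - 3).

(8n - 3)(n + 12)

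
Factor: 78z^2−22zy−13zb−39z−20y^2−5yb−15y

Group: 6z(13z+5y) + (−4y−b−3)(13z+5y); both groups contain (13z+5y).

(6z−4y−b−3)(13z+5y)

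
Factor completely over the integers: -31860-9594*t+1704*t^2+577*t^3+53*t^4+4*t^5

Among the possible rational roots, t = -3 is a root, so (t+3) is a factor; dividing leaves 4*t^4+41*t^3+454*t^2+342*t-10620.
Then t = -6 is a root, so (t+6) is a factor; dividing leaves 4*t^3+17*t^2+352*t-1770.
Then t = 15/4 is a root, giving the factor (4*t-15) and quotient t^2+8*t+118.
The quadratic t^2+8*t+118 has discriminant -408 < 0 and is irreducible over ℤ.

(4*t-15)*(t+3)*(t+6)*(t^2+8*t+118)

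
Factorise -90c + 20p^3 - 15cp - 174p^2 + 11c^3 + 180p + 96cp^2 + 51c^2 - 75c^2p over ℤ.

(11c + 2p - 15)(c - 2p)(c - 5p + 6)

Group: c(11c^2 - 53cp + 51c - 10p^2 + 87p - 90) - 2p(11c^2 - 53cp + 51c - 10p^2 + 87p - 90); both groups contain (11c^2 - 53cp + 51c - 10p^2 + 87p - 90), so (c - 2p) is a factor with cofactor 11c^2 - 53cp + 51c - 10p^2 + 87p - 90.
The cofactor groups again: 11c^2 - 53cp + 51c - 10p^2 + 87p - 90 = 11c(c - 5p + 6) + (2p - 15)(c - 5p + 6); both groups contain (c - 5p + 6), giving (11c + 2p - 15)(c - 5p + 6).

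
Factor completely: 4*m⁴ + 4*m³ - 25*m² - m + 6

(2*m + 1)*(2*m - 1)*(m + 3)*(m - 2)

Testing divisors of the constant over divisors of the leading coefficient, m = 1/2 is a root, so (2*m - 1) is a factor; dividing leaves 2*m³ + 3*m² - 11*m - 6.
Continuing, m = -3 is a root, giving the factor (m + 3) and quotient 2*m² - 3*m - 2.
The remaining quadratic factors as (2*m + 1)(m - 2).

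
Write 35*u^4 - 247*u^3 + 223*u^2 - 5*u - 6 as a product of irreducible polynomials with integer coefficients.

By the rational root theorem, u = -1/7 is a root, so (7*u + 1) divides it; the quotient is 5*u^3 - 36*u^2 + 37*u - 6.
Then u = 1/5 is a root, so (5*u - 1) divides it; the quotient is u^2 - 7*u + 6.
The remaining quadratic factors as (u - 6)(u - 1).

(5*u - 1)*(7*u + 1)*(u - 1)*(u - 6)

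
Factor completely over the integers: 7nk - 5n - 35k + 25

(7k - 5)(n - 5)

Group as (7nk - 5n) + (-35k + 25) = n(7k - 5) - 5(7k - 5).
Both groups share the factor (7k - 5).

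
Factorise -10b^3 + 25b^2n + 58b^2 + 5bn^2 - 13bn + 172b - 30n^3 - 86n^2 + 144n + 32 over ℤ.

Group: 2b(-5b^2 + 5bn + 39b + 10n^2 + 42n + 8) + (-3n + 4)(-5b^2 + 5bn + 39b + 10n^2 + 42n + 8); both groups contain (-5b^2 + 5bn + 39b + 10n^2 + 42n + 8), so (2b - 3n + 4) is a factor with cofactor -5b^2 + 5bn + 39b + 10n^2 + 42n + 8.
The cofactor groups again: -5b^2 + 5bn + 39b + 10n^2 + 42n + 8 = -5b(b - 2n - 8) + (-5n - 1)(b - 2n - 8); both groups contain (b - 2n - 8), giving -(5b + 5n + 1)(b - 2n - 8).

-(2b - 3n + 4)(5b + 5n + 1)(b - 2n - 8)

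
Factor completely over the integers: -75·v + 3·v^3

Factor out 3·v, leaving v^2 - 25, which is a difference of two squares.

3·v·(v + 5)·(v - 5)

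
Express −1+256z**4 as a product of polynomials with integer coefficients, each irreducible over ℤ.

(4z)⁴ − (1)⁴ = ((4z)² − (1)²)((4z)² + (1)²); the first factor splits again, the second (16z**2+1) is irreducible.

(4z+1)(4z−1)(16z**2+1)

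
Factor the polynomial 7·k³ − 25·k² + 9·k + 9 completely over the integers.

(7·k + 3)·(k − 1)·(k − 3)

Among the possible rational roots, k = 1 is a root, so (k − 1) divides it; the quotient is 7·k² − 18·k − 9.
The remaining quadratic factors as (k − 3)(7·k + 3).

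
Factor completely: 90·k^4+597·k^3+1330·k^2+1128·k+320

(2·k+5)·(3·k+2)·(3·k+8)·(5·k+4)

Testing divisors of the constant over divisors of the leading coefficient, k = -8/3 is a root, giving the factor (3·k+8) and quotient 30·k^3+119·k^2+126·k+40.
Then k = -4/5 is a root, so (5·k+4) divides it; the quotient is 6·k^2+19·k+10.
The remaining quadratic factors as (2·k+5)(3·k+2).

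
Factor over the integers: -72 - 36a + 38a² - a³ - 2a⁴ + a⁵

By the rational root theorem, a = 2 is a root, so (a - 2) is a factor; dividing leaves a⁴ - a² + 36a + 36.
Then a = -3 is a root, so (a + 3) divides it; the quotient is a³ - 3a² + 8a + 12.
Continuing, a = -1 is a root, so (a + 1) is a factor; dividing leaves a² - 4a + 12.
The quadratic a² - 4a + 12 has discriminant -32 < 0 and is irreducible over ℤ.

(a + 1)(a + 3)(a - 2)(a² - 4a + 12)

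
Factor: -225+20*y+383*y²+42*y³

Testing divisors of the constant over divisors of the leading coefficient, y = -5/6 is a root, so (6*y+5) divides it; the quotient is 7*y²+58*y-45.
The remaining quadratic factors as (y+9)(7*y-5).

(6*y+5)*(7*y-5)*(y+9)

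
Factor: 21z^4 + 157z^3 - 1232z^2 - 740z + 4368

Trying the rational-root candidates, z = -2 is a root, so (z + 2) divides it; the quotient is 21z^3 + 115z^2 - 1462z + 2184.
Next, z = -12 is a root, so (z + 12) divides it; the quotient is 21z^2 - 137z + 182.
The remaining quadratic factors as (3z - 14)(7z - 13).

(3z - 14)(7z - 13)(z + 12)(z + 2)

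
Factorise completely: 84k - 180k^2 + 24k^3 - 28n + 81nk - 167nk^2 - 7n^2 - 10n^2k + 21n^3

(n - 3k)(7n - k + 7)(3n + 8k - 4)

Group: 7n(3n^2 - nk - 4n - 24k^2 + 12k) + (-k + 7)(3n^2 - nk - 4n - 24k^2 + 12k); both groups contain (3n^2 - nk - 4n - 24k^2 + 12k), so (7n - k + 7) is a factor with cofactor 3n^2 - nk - 4n - 24k^2 + 12k.
The cofactor groups again: 3n^2 - nk - 4n - 24k^2 + 12k = 3n(n - 3k) + (8k - 4)(n - 3k); both groups contain (n - 3k), giving (3n + 8k - 4)(n - 3k).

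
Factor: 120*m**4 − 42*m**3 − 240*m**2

6*m**2*(4*m + 5)*(5*m − 8)

Pull out the common factor 6*m**2, then factor the remaining trinomial.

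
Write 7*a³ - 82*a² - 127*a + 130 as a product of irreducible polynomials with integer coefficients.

(7*a - 5)*(a + 2)*(a - 13)

By the rational root theorem, a = 13 is a root, so (a - 13) is a factor; dividing leaves 7*a² + 9*a - 10.
The remaining quadratic factors as (a + 2)(7*a - 5).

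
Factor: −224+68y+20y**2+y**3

(y+14)(y+8)(y−2)

Testing divisors of the constant over divisors of the leading coefficient, y = 2 is a root, giving the factor (y−2) and quotient y**2+22y+112.
The remaining quadratic factors as (y+8)(y+14).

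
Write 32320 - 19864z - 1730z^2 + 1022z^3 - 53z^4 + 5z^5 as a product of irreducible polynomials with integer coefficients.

(5z - 8)(z + 4)(z - 5)(z^2 - 8z + 202)

Among the possible rational roots, z = -4 is a root, giving the factor (z + 4) and quotient 5z^4 - 73z^3 + 1314z^2 - 6986z + 8080.
Continuing, z = 5 is a root, so (z - 5) divides it; the quotient is 5z^3 - 48z^2 + 1074z - 1616.
Next, z = 8/5 is a root, so (5z - 8) is a factor; dividing leaves z^2 - 8z + 202.
The quadratic z^2 - 8z + 202 has discriminant -744 < 0 and is irreducible over ℤ.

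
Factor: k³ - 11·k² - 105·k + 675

(k + 9)·(k - 15)·(k - 5)

Testing divisors of the constant over divisors of the leading coefficient, k = -9 is a root, giving the factor (k + 9) and quotient k² - 20·k + 75.
The remaining quadratic factors as (k - 5)(k - 15).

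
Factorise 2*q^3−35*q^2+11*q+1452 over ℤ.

Among the possible rational roots, q = 12 is a root, so (q−12) divides it; the quotient is 2*q^2−11*q−121.
The remaining quadratic factors as (2*q+11)(q−11).

(2*q+11)*(q−11)*(q−12)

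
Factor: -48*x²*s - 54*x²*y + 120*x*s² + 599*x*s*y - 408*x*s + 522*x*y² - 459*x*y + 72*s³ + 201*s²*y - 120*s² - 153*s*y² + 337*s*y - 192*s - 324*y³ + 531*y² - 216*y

Group: 6*x*(-8*x*s - 9*x*y + 24*s² + 99*s*y - 64*s + 81*y² - 72*y) + (3*s - 4*y + 3)*(-8*x*s - 9*x*y + 24*s² + 99*s*y - 64*s + 81*y² - 72*y); both groups contain (-8*x*s - 9*x*y + 24*s² + 99*s*y - 64*s + 81*y² - 72*y), so (6*x + 3*s - 4*y + 3) is a factor with cofactor -8*x*s - 9*x*y + 24*s² + 99*s*y - 64*s + 81*y² - 72*y.
The cofactor groups again: -8*x*s - 9*x*y + 24*s² + 99*s*y - 64*s + 81*y² - 72*y = -8*s*(x - 3*s - 9*y + 8) - 9*y*(x - 3*s - 9*y + 8); both groups contain (x - 3*s - 9*y + 8), giving -(8*s + 9*y)*(x - 3*s - 9*y + 8).

-(x - 3*s - 9*y + 8)*(6*x + 3*s - 4*y + 3)*(8*s + 9*y)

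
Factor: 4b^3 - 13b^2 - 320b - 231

(4b + 3)(b + 7)(b - 11)

Trying the rational-root candidates, b = 11 is a root, so (b - 11) is a factor; dividing leaves 4b^2 + 31b + 21.
The remaining quadratic factors as (4b + 3)(b + 7).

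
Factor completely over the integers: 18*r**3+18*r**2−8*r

2*r*(3*r+4)*(3*r−1)

Pull out the common factor 2*r, then factor the remaining trinomial.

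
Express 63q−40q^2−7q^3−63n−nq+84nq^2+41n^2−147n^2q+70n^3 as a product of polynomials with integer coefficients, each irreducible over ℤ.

Group: 10n(7n^2−14nq+9n+7q^2−9q) + (−q−7)(7n^2−14nq+9n+7q^2−9q); both groups contain (7n^2−14nq+9n+7q^2−9q), so (10n−q−7) is a factor with cofactor 7n^2−14nq+9n+7q^2−9q.
The cofactor groups again: 7n^2−14nq+9n+7q^2−9q = n(7n−7q+9) − q(7n−7q+9); both groups contain (7n−7q+9), giving (n−q)(7n−7q+9).

(10n−q−7)(7n−7q+9)(n−q)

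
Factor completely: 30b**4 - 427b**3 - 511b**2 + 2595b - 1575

Among the possible rational roots, b = 7/5 is a root, so (5b - 7) is a factor; dividing leaves 6b**3 - 77b**2 - 210b + 225.
Continuing, b = 5/6 is a root, so (6b - 5) divides it; the quotient is b**2 - 12b - 45.
The remaining quadratic factors as (b + 3)(b - 15).

(5b - 7)(6b - 5)(b + 3)(b - 15)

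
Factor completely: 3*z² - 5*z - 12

(3*z + 4)*(z - 3)

Need a pair with product 3·(-12) = -36 and sum -5: that's -9 and 4.
Split the middle term: 3*z² - 9*z + 4*z - 12 = 3*z*(z - 3) + 4*(z - 3).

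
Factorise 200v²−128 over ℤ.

Every term has a factor of 8. Then 25v²−16 = (5v)² − (4)².

8(5v+4)(5v−4)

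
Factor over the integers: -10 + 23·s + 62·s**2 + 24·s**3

(4·s - 1)·(6·s + 5)·(s + 2)

By the rational root theorem, s = 1/4 is a root, giving the factor (4·s - 1) and quotient 6·s**2 + 17·s + 10.
The remaining quadratic factors as (6·s + 5)(s + 2).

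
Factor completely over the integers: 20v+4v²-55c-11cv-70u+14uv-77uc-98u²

Group: -14u(7u+v+5) + (-11c+4v)(7u+v+5); both groups contain (7u+v+5).

-(14u+11c-4v)(7u+v+5)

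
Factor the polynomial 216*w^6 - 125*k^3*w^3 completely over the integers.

Factor out w^3 first: what remains is -125*k^3 + 216*w^3.
Recognize a difference of cubes with the parts 6*w and 5*k.

-w^3*(5*k - 6*w)*(25*k^2 + 30*k*w + 36*w^2)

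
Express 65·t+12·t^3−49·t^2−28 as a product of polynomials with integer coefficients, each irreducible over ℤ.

(3·t−4)·(4·t−7)·(t−1)

Among the possible rational roots, t = 7/4 is a root, giving the factor (4·t−7) and quotient 3·t^2−7·t+4.
The remaining quadratic factors as (3·t−4)(t−1).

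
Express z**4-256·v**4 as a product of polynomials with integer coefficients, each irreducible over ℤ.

(z)⁴ − (4·v)⁴ = ((z)² − (4·v)²)((z)² + (4·v)²); the first factor splits again, the second (z**2+16·v**2) is irreducible.

(z-4·v)·(z+4·v)·(z**2+16·v**2)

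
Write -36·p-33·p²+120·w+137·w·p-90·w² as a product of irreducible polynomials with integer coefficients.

-(9·w-11·p-12)·(10·w-3·p)

Group: -10·w·(9·w-11·p-12) + 3·p·(9·w-11·p-12); both groups contain (9·w-11·p-12).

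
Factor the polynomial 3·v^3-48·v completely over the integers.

Factor out 3·v, leaving v^2-16, which is a difference of two squares.

3·v·(v+4)·(v-4)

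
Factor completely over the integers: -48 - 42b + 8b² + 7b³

(7b + 8)(b² - 6)

Group as (7b³ - 42b) + (8b² - 48) = 7b(b² - 6) + 8(b² - 6).
Both groups share the factor (b² - 6).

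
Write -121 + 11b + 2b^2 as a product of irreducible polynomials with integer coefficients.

(2b - 11)(b + 11)

Need a pair with product 2·(-121) = -242 and sum 11: that's 22 and -11.
Split the middle term: 2b^2 + 22b - 11b - 121 = 2b(b + 11) - 11(b + 11).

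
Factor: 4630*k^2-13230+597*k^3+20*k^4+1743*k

Among the possible rational roots, k = -9/4 is a root, giving the factor (4*k+9) and quotient 5*k^3+138*k^2+847*k-1470.
Continuing, k = -15 is a root, so (k+15) is a factor; dividing leaves 5*k^2+63*k-98.
The remaining quadratic factors as (5*k-7)(k+14).

(4*k+9)*(5*k-7)*(k+14)*(k+15)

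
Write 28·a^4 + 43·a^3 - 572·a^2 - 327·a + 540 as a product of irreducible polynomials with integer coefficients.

Trying the rational-root candidates, a = -9/7 is a root, so (7·a + 9) divides it; the quotient is 4·a^3 + a^2 - 83·a + 60.
Continuing, a = 3/4 is a root, so (4·a - 3) divides it; the quotient is a^2 + a - 20.
The remaining quadratic factors as (a - 4)(a + 5).

(4·a - 3)·(7·a + 9)·(a + 5)·(a - 4)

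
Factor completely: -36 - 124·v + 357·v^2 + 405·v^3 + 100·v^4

Among the possible rational roots, v = -9/4 is a root, giving the factor (4·v + 9) and quotient 25·v^3 + 45·v^2 - 12·v - 4.
Continuing, v = -2 is a root, so (v + 2) divides it; the quotient is 25·v^2 - 5·v - 2.
The remaining quadratic factors as (5·v - 2)(5·v + 1).

(4·v + 9)·(5·v + 1)·(5·v - 2)·(v + 2)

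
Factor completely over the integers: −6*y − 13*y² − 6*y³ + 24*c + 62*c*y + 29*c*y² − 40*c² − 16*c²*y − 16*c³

Group: 4*c*(−4*c² − 5*c*y − 10*c + 6*y² + 13*y + 6) − y*(−4*c² − 5*c*y − 10*c + 6*y² + 13*y + 6); both groups contain (−4*c² − 5*c*y − 10*c + 6*y² + 13*y + 6), so (4*c − y) is a factor with cofactor −4*c² − 5*c*y − 10*c + 6*y² + 13*y + 6.
The cofactor groups again: −4*c² − 5*c*y − 10*c + 6*y² + 13*y + 6 = −c*(4*c − 3*y − 2) + (−2*y − 3)*(4*c − 3*y − 2); both groups contain (4*c − 3*y − 2), giving −(c + 2*y + 3)*(4*c − 3*y − 2).

−(4*c − 3*y − 2)*(4*c − y)*(c + 2*y + 3)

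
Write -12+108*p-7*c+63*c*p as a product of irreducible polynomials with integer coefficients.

(7*c+12)*(9*p-1)

Group as (63*c*p-7*c) + (108*p-12) = 7*c*(9*p-1) + 12*(9*p-1).
Both groups share the factor (9*p-1).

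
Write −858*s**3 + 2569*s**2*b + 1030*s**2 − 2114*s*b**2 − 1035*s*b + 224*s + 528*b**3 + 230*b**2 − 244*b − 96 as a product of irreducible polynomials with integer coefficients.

−(6*s − 11*b − 8)*(11*s − 6*b + 4)*(13*s − 8*b − 3)

Group: 6*s*(−143*s**2 + 166*s*b − 19*s − 48*b**2 + 14*b + 12) + (−11*b − 8)*(−143*s**2 + 166*s*b − 19*s − 48*b**2 + 14*b + 12); both groups contain (−143*s**2 + 166*s*b − 19*s − 48*b**2 + 14*b + 12), so (6*s − 11*b − 8) is a factor with cofactor −143*s**2 + 166*s*b − 19*s − 48*b**2 + 14*b + 12.
The cofactor groups again: −143*s**2 + 166*s*b − 19*s − 48*b**2 + 14*b + 12 = −11*s*(13*s − 8*b − 3) + (6*b − 4)*(13*s − 8*b − 3); both groups contain (13*s − 8*b − 3), giving −(11*s − 6*b + 4)*(13*s − 8*b − 3).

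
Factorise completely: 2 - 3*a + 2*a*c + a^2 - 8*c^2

Group: a*(a - 2*c - 1) + (4*c - 2)*(a - 2*c - 1); both groups contain (a - 2*c - 1).

(a + 4*c - 2)*(a - 2*c - 1)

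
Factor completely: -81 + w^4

(w + 3)(w - 3)(w^2 + 9)

Difference of squares twice: with A = w and B = 3, A⁴ − B⁴ = (A² − B²)(A² + B²), and A² − B² factors again.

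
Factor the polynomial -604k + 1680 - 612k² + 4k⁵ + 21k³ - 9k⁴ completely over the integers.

Among the possible rational roots, k = -2 is a root, giving the factor (k + 2) and quotient 4k⁴ - 17k³ + 55k² - 722k + 840.
Then k = 6 is a root, giving the factor (k - 6) and quotient 4k³ + 7k² + 97k - 140.
Next, k = 5/4 is a root, so (4k - 5) is a factor; dividing leaves k² + 3k + 28.
The quadratic k² + 3k + 28 has discriminant -103 < 0 and is irreducible over ℤ.

(4k - 5)(k + 2)(k - 6)(k² + 3k + 28)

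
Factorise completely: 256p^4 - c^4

(4p)⁴ − (c)⁴ = ((4p)² − (c)²)((4p)² + (c)²); the first factor splits again, the second (16p^2 + c^2) is irreducible.

(4p - c)(4p + c)(16p^2 + c^2)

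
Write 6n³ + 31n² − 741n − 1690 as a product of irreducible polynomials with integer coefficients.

Trying the rational-root candidates, n = 10 is a root, giving the factor (n − 10) and quotient 6n² + 91n + 169.
The remaining quadratic factors as (6n + 13)(n + 13).

(6n + 13)(n + 13)(n − 10)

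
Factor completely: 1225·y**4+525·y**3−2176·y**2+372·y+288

By the rational root theorem, y = 3/5 is a root, so (5·y−3) is a factor; dividing leaves 245·y**3+252·y**2−284·y−96.
Then y = 6/7 is a root, so (7·y−6) is a factor; dividing leaves 35·y**2+66·y+16.
The remaining quadratic factors as (5·y+8)(7·y+2).

(5·y+8)·(5·y−3)·(7·y+2)·(7·y−6)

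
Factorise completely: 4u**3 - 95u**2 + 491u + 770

Testing divisors of the constant over divisors of the leading coefficient, u = -5/4 is a root, so (4u + 5) divides it; the quotient is u**2 - 25u + 154.
The remaining quadratic factors as (u - 11)(u - 14).

(4u + 5)(u - 11)(u - 14)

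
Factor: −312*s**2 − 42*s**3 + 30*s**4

Pull out the common factor 6*s**2, then factor the remaining trinomial.

6*s**2*(5*s + 13)*(s − 4)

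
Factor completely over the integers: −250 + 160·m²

10·(4·m + 5)·(4·m − 5)

Factor out 10, leaving 16·m² − 25, which is a difference of two squares.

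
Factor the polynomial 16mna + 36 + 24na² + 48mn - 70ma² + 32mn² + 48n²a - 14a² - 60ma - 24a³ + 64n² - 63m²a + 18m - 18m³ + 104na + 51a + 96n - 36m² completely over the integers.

Group: 3m(-6m² + 8mn - 13ma - 6m + 12na + 16n - 6a² + a + 12) + (4n + 4a + 3)(-6m² + 8mn - 13ma - 6m + 12na + 16n - 6a² + a + 12); both groups contain (-6m² + 8mn - 13ma - 6m + 12na + 16n - 6a² + a + 12), so (3m + 4n + 4a + 3) is a factor with cofactor -6m² + 8mn - 13ma - 6m + 12na + 16n - 6a² + a + 12.
The cofactor groups again: -6m² + 8mn - 13ma - 6m + 12na + 16n - 6a² + a + 12 = -2m(3m - 4n + 2a - 3) + (-3a - 4)(3m - 4n + 2a - 3); both groups contain (3m - 4n + 2a - 3), giving -(2m + 3a + 4)(3m - 4n + 2a - 3).

-(3m - 4n + 2a - 3)(2m + 3a + 4)(3m + 4n + 4a + 3)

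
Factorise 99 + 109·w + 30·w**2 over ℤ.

Need a pair with product 30·99 = 2970 and sum 109: that's 54 and 55.
Split the middle term: 30·w**2 + 54·w + 55·w + 99 = 6·w·(5·w + 9) + 11·(5·w + 9).

(5·w + 9)·(6·w + 11)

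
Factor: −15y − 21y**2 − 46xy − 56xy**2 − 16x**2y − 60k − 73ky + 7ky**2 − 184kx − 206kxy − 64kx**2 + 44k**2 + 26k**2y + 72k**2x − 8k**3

−(2k − 2x − 7y − 5)(4k + y)(k − 8x − 3)

Group: 4k(−2k**2 + 18kx + 7ky + 11k − 16x**2 − 56xy − 46x − 21y − 15) + y(−2k**2 + 18kx + 7ky + 11k − 16x**2 − 56xy − 46x − 21y − 15); both groups contain (−2k**2 + 18kx + 7ky + 11k − 16x**2 − 56xy − 46x − 21y − 15), so (4k + y) is a factor with cofactor −2k**2 + 18kx + 7ky + 11k − 16x**2 − 56xy − 46x − 21y − 15.
The cofactor groups again: −2k**2 + 18kx + 7ky + 11k − 16x**2 − 56xy − 46x − 21y − 15 = −2k(k − 8x − 3) + (2x + 7y + 5)(k − 8x − 3); both groups contain (k − 8x − 3), giving −(2k − 2x − 7y − 5)(k − 8x − 3).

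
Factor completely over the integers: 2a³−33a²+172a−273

Testing divisors of the constant over divisors of the leading coefficient, a = 7 is a root, giving the factor (a−7) and quotient 2a²−19a+39.
The remaining quadratic factors as (a−3)(2a−13).

(2a−13)(a−3)(a−7)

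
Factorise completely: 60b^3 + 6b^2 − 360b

Pull out the common factor 6b, then factor the remaining trinomial.

6b(2b + 5)(5b − 12)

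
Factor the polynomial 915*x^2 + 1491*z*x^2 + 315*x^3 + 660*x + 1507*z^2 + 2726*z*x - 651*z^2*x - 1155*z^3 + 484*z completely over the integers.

-(7*z - 7*x - 11)*(11*z + 15*x)*(15*z + 3*x + 4)

Group: 15*z*(-77*z^2 - 28*z*x + 121*z + 105*x^2 + 165*x) + (3*x + 4)*(-77*z^2 - 28*z*x + 121*z + 105*x^2 + 165*x); both groups contain (-77*z^2 - 28*z*x + 121*z + 105*x^2 + 165*x), so (15*z + 3*x + 4) is a factor with cofactor -77*z^2 - 28*z*x + 121*z + 105*x^2 + 165*x.
The cofactor groups again: -77*z^2 - 28*z*x + 121*z + 105*x^2 + 165*x = -7*z*(11*z + 15*x) + (7*x + 11)*(11*z + 15*x); both groups contain (11*z + 15*x), giving -(7*z - 7*x - 11)*(11*z + 15*x).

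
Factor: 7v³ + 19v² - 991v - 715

Testing divisors of the constant over divisors of the leading coefficient, v = 11 is a root, so (v - 11) divides it; the quotient is 7v² + 96v + 65.
The remaining quadratic factors as (v + 13)(7v + 5).

(7v + 5)(v + 13)(v - 11)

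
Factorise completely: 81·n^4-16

(3·n+2)·(3·n-2)·(9·n^2+4)

(3·n)⁴ − (2)⁴ = ((3·n)² − (2)²)((3·n)² + (2)²); the first factor splits again, the second (9·n^2+4) is irreducible.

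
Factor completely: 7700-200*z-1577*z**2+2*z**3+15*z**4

(3*z+7)*(5*z-11)*(z+10)*(z-10)

Testing divisors of the constant over divisors of the leading coefficient, z = -10 is a root, so (z+10) divides it; the quotient is 15*z**3-148*z**2-97*z+770.
Continuing, z = 11/5 is a root, giving the factor (5*z-11) and quotient 3*z**2-23*z-70.
The remaining quadratic factors as (z-10)(3*z+7).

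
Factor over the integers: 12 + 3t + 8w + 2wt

(2w + 3)(t + 4)

Group as (2wt + 8w) + (3t + 12) = 2w(t + 4) + 3(t + 4).
Both groups share the factor (t + 4).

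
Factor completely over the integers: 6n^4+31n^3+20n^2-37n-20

Among the possible rational roots, n = -4 is a root, so (n+4) is a factor; dividing leaves 6n^3+7n^2-8n-5.
Then n = -1/2 is a root, so (2n+1) is a factor; dividing leaves 3n^2+2n-5.
The remaining quadratic factors as (3n+5)(n-1).

(2n+1)(3n+5)(n+4)(n-1)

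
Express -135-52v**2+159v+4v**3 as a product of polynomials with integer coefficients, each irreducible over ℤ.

(2v-3)(2v-5)(v-9)

Among the possible rational roots, v = 9 is a root, so (v-9) divides it; the quotient is 4v**2-16v+15.
The remaining quadratic factors as (2v-3)(2v-5).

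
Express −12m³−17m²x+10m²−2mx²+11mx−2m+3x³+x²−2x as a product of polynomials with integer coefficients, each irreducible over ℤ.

−(3m−x−1)(4m+3x−2)(m+x)

Group: m(−12m²−5mx+10m+3x²+x−2) + x(−12m²−5mx+10m+3x²+x−2); both groups contain (−12m²−5mx+10m+3x²+x−2), so (m+x) is a factor with cofactor −12m²−5mx+10m+3x²+x−2.
The cofactor groups again: −12m²−5mx+10m+3x²+x−2 = −4m(3m−x−1) + (−3x+2)(3m−x−1); both groups contain (3m−x−1), giving −(4m+3x−2)(3m−x−1).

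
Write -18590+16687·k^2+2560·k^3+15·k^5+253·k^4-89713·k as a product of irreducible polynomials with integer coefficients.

(3·k-10)·(5·k+1)·(k+13)·(k^2+7·k+143)

Trying the rational-root candidates, k = -1/5 is a root, so (5·k+1) divides it; the quotient is 3·k^4+50·k^3+502·k^2+3237·k-18590.
Continuing, k = 10/3 is a root, so (3·k-10) is a factor; dividing leaves k^3+20·k^2+234·k+1859.
Continuing, k = -13 is a root, so (k+13) is a factor; dividing leaves k^2+7·k+143.
The quadratic k^2+7·k+143 has discriminant -523 < 0 and is irreducible over ℤ.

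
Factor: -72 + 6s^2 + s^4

(s^2 + 12)(s^2 - 6)

Substitute u = s^2 to get a quadratic in u, then factor.
s^2 + 12 is irreducible over ℤ (always positive, so no real roots).
s^2 - 6 is irreducible over ℤ (6 is not a perfect square).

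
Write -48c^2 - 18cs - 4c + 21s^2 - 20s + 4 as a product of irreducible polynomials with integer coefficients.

-(6c - 3s + 2)(8c + 7s - 2)

Group: -6c(8c + 7s - 2) + (3s - 2)(8c + 7s - 2); both groups contain (8c + 7s - 2).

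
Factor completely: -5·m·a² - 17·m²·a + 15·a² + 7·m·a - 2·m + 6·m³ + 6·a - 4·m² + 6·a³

(m - 3·a)·(2·m - a - 2)·(3·m + 2·a + 1)

Group: 3·m·(2·m² - 7·m·a - 2·m + 3·a² + 6·a) + (2·a + 1)·(2·m² - 7·m·a - 2·m + 3·a² + 6·a); both groups contain (2·m² - 7·m·a - 2·m + 3·a² + 6·a), so (3·m + 2·a + 1) is a factor with cofactor 2·m² - 7·m·a - 2·m + 3·a² + 6·a.
The cofactor groups again: 2·m² - 7·m·a - 2·m + 3·a² + 6·a = 2·m·(m - 3·a) + (-a - 2)·(m - 3·a); both groups contain (m - 3·a), giving (2·m - a - 2)·(m - 3·a).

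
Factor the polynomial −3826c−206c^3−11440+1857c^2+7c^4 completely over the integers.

Among the possible rational roots, c = 8 is a root, so (c−8) is a factor; dividing leaves 7c^3−150c^2+657c+1430.
Continuing, c = 10 is a root, so (c−10) divides it; the quotient is 7c^2−80c−143.
The remaining quadratic factors as (7c+11)(c−13).

(7c+11)(c−10)(c−13)(c−8)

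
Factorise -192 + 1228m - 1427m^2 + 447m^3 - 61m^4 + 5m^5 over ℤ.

Trying the rational-root candidates, m = 1 is a root, giving the factor (m - 1) and quotient 5m^4 - 56m^3 + 391m^2 - 1036m + 192.
Next, m = 4 is a root, so (m - 4) divides it; the quotient is 5m^3 - 36m^2 + 247m - 48.
Continuing, m = 1/5 is a root, so (5m - 1) divides it; the quotient is m^2 - 7m + 48.
The quadratic m^2 - 7m + 48 has discriminant -143 < 0 and is irreducible over ℤ.

(5m - 1)(m - 1)(m - 4)(m^2 - 7m + 48)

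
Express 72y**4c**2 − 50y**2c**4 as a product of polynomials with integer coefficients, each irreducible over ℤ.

2c**2y**2(6y − 5c)(6y + 5c)

Factor out 2y**2c**2, leaving 36y**2 − 25c**2, which is a difference of two squares.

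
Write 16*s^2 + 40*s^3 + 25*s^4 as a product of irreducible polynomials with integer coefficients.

s^2*(5*s + 4)^2

Pull out the common factor s^2, leaving 25*s^2 + 40*s + 16.
Recognize a perfect-square trinomial with the parts 4 and 5*s.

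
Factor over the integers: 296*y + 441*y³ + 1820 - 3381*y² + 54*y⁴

By the rational root theorem, y = 14/3 is a root, so (3*y - 14) is a factor; dividing leaves 18*y³ + 231*y² - 49*y - 130.
Then y = -13 is a root, giving the factor (y + 13) and quotient 18*y² - 3*y - 10.
The remaining quadratic factors as (6*y - 5)(3*y + 2).

(3*y + 2)*(3*y - 14)*(6*y - 5)*(y + 13)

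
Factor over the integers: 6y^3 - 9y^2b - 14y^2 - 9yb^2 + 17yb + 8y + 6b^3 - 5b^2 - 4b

Group: 3y(2y^2 - 5yb - 2y + 2b^2 + b) + (3b - 4)(2y^2 - 5yb - 2y + 2b^2 + b); both groups contain (2y^2 - 5yb - 2y + 2b^2 + b), so (3y + 3b - 4) is a factor with cofactor 2y^2 - 5yb - 2y + 2b^2 + b.
The cofactor groups again: 2y^2 - 5yb - 2y + 2b^2 + b = 2y(y - 2b - 1) - b(y - 2b - 1); both groups contain (y - 2b - 1), giving (2y - b)(y - 2b - 1).

(y - 2b - 1)(2y - b)(3y + 3b - 4)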